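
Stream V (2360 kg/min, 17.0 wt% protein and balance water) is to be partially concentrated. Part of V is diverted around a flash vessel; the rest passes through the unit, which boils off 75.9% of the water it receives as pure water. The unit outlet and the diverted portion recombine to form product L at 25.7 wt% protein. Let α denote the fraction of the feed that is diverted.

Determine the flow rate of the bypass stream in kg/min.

All 2360×0.170 = 401.2 kg/min of protein reaches L, so L = 401.2/0.257 = 1561.1 kg/min and vapour = 798.91 kg/min.
The evaporator receives (1−α)·2360 of feed at 0.830 water and removes 0.759 of that water:
0.759×0.830×(1−α)×2360 = 798.91
(1−α) = 798.91/1486.7 = 0.5374;  α = 0.4626.
Bypass flow = 0.4626×2360 = 1091.8 kg/min.

1092 kg/min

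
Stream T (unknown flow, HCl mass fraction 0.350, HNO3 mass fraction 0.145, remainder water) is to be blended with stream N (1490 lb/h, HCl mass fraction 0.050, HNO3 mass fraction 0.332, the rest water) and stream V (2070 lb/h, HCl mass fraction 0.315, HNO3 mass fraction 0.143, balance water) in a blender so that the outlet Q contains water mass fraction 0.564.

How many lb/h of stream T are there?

591.9 lb/h

Let T be the unknown flow. Total out = 3560 + T.
water balance: 2042.8 + 0.505·T = 0.564·(3560 + T)
(0.505 − 0.564)·T = 0.564×3560 − 2042.8 = -34.92
T = -34.92 / -0.059 = 591.86 lb/h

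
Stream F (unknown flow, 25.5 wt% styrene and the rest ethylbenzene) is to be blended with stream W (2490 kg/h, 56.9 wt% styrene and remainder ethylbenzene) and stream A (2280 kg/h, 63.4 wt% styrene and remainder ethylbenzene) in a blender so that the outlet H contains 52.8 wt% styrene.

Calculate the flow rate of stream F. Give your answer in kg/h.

Let F be the unknown flow. Total out = 4770 + F.
styrene balance: 2862.3 + 0.255·F = 0.528·(4770 + F)
(0.255 − 0.528)·F = 0.528×4770 − 2862.3 = -343.77
F = -343.77 / -0.273 = 1259.2 kg/h

1259 kg/h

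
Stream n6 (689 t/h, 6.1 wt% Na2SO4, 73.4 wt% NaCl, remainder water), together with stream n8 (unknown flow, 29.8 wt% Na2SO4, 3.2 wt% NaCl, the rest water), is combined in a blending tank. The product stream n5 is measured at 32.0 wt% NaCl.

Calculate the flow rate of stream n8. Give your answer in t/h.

990.4 t/h

Let n8 be the unknown flow. Total out = 689 + n8.
NaCl balance: 505.73 + 0.032·n8 = 0.320·(689 + n8)
(0.032 − 0.320)·n8 = 0.320×689 − 505.73 = -285.25
n8 = -285.25 / -0.288 = 990.44 t/h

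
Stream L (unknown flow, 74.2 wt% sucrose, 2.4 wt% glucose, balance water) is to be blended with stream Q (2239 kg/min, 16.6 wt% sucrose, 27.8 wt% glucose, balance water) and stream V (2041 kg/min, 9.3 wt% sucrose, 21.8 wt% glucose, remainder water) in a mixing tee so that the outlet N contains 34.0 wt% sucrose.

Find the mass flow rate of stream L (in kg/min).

Let L be the unknown flow. Total out = 4280 + L.
sucrose balance: 561.49 + 0.742·L = 0.340·(4280 + L)
(0.742 − 0.340)·L = 0.340×4280 − 561.49 = 893.71
L = 893.71 / 0.402 = 2223.2 kg/min

2223 kg/min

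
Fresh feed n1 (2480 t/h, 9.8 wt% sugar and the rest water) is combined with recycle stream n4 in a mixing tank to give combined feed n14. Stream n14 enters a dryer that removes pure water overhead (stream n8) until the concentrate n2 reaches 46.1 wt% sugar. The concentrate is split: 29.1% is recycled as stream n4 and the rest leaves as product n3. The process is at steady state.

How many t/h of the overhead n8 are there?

1953 t/h

Overall sugar balance (none leaves overhead): sugar in fresh feed = sugar in product, i.e. 2480×0.098 = (1−0.291)·n2·0.461.
n2 = 243.04/(0.461×0.709) = 743.58 t/h.
Recycle n4 = 0.291×743.58 = 216.38 t/h.
Combined feed n14 = 2480 + 216.38 = 2696.4 t/h.
Overhead n8 = n14 − n2 = 2696.4 − 743.58 = 1952.8 t/h.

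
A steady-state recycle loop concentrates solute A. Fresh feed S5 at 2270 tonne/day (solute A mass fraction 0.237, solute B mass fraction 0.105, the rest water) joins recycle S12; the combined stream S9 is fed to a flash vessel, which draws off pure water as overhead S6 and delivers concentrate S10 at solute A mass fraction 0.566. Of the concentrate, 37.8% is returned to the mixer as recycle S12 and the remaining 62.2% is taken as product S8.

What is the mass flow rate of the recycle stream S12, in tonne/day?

Overall solute A balance (none leaves overhead): solute A in fresh feed = solute A in product, i.e. 2270×0.237 = (1−0.378)·S10·0.566.
S10 = 537.99/(0.566×0.622) = 1528.2 tonne/day.
Recycle S12 = 0.378×1528.2 = 577.64 tonne/day.

577.6 tonne/day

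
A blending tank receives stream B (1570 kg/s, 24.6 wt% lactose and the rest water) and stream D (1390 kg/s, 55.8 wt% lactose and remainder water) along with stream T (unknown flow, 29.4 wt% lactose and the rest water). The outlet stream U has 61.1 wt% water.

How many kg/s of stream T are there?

109.5 kg/s

Let T be the unknown flow. Total out = 2960 + T.
water balance: 1798.2 + 0.706·T = 0.611·(2960 + T)
(0.706 − 0.611)·T = 0.611×2960 − 1798.2 = 10.4
T = 10.4 / 0.095 = 109.47 kg/s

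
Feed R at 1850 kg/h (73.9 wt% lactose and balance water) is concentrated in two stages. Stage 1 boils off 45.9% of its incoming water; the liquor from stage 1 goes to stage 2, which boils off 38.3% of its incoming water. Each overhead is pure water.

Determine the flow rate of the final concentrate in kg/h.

water in feed = 1850×0.261 = 482.85 kg/h.
After stage 1: water left = (1−0.459)×482.85 = 261.22; stream total = 1628.4 kg/h.
After stage 2: water left = (1−0.383)×261.22 = 161.17; final concentrate = 1528.3 kg/h.

1528 kg/h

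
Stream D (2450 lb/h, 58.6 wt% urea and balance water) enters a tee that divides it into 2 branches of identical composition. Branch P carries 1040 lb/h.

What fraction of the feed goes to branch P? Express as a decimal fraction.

0.424

Fraction to P = 1040/2450 = 0.4245.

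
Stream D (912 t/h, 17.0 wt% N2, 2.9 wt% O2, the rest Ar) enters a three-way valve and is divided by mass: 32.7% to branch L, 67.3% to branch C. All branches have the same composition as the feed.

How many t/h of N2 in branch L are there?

Branch L total = 0.327×912 = 298.22 t/h.
N2 in L = 0.170×298.22 = 50.698 t/h.

50.7 t/h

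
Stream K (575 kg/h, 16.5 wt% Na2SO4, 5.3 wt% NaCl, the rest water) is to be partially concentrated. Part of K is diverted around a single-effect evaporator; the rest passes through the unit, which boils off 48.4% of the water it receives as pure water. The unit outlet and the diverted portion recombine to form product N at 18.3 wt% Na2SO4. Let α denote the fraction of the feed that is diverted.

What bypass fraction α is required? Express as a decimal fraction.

All 575×0.165 = 94.875 kg/h of Na2SO4 reaches N, so N = 94.875/0.183 = 518.44 kg/h and vapour = 56.557 kg/h.
The evaporator receives (1−α)·575 of feed at 0.782 water and removes 0.484 of that water:
0.484×0.782×(1−α)×575 = 56.557
(1−α) = 56.557/217.63 = 0.2599;  α = 0.7401.

0.740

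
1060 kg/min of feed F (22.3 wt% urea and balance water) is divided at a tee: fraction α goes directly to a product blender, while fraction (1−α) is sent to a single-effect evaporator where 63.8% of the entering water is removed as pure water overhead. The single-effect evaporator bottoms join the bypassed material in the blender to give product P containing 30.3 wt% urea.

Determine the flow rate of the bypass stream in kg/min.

All 1060×0.223 = 236.38 kg/min of urea reaches P, so P = 236.38/0.303 = 780.13 kg/min and vapour = 279.87 kg/min.
The evaporator receives (1−α)·1060 of feed at 0.777 water and removes 0.638 of that water:
0.638×0.777×(1−α)×1060 = 279.87
(1−α) = 279.87/525.47 = 0.5326;  α = 0.4674.
Bypass flow = 0.4674×1060 = 495.44 kg/min.

495.4 kg/min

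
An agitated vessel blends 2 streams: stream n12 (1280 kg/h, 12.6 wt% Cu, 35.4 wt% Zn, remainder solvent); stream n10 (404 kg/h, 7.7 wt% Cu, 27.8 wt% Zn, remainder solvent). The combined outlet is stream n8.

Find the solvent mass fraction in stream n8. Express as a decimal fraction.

Total flow out = 1280 + 404 = 1684 kg/h.
solvent in = 1280×0.520 + 404×0.645 = 926.18 kg/h.
solvent mass fraction in n8 = 926.18/1684 = 0.550.

0.550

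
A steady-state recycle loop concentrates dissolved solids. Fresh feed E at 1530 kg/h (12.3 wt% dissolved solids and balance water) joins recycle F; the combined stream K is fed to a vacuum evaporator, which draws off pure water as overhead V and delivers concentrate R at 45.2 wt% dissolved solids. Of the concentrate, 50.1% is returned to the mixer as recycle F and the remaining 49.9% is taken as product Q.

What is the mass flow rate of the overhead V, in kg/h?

Overall dissolved solids balance (none leaves overhead): dissolved solids in fresh feed = dissolved solids in product, i.e. 1530×0.123 = (1−0.501)·R·0.452.
R = 188.19/(0.452×0.499) = 834.37 kg/h.
Recycle F = 0.501×834.37 = 418.02 kg/h.
Combined feed K = 1530 + 418.02 = 1948 kg/h.
Overhead V = K − R = 1948 − 834.37 = 1113.7 kg/h.

1114 kg/h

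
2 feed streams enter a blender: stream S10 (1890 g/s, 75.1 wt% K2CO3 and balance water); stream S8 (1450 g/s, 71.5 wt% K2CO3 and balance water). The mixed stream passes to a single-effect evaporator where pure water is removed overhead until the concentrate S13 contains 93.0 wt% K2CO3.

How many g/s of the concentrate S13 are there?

2641 g/s

K2CO3 entering = 1890×0.751 + 1450×0.715 = 2456.1 g/s.
All K2CO3 reports to S13, so S13 = 2456.1/0.930 = 2641 g/s.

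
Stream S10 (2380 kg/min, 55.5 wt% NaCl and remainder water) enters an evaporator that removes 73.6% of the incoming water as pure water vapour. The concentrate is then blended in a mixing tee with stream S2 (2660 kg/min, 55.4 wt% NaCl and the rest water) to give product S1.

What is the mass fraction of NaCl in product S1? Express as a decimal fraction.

Vapour removed = 0.736×0.445×2380 = 779.5 kg/min; concentrate = 1600.5 kg/min.
NaCl reaching the mixer = 1320.9 (from concentrate) + 2660×0.554 = 2794.5 kg/min.
Product flow = 1600.5 + 2660 = 4260.5 kg/min; NaCl fraction = 0.6559.

0.6559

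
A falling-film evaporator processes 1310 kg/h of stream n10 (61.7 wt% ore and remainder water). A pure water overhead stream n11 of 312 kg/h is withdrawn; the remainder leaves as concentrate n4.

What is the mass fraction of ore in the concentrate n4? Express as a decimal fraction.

ore is not removed: 1310×0.617 = 808.27 kg/h of ore enters n4.
Concentrate = 1310 − 312 = 998 kg/h.
Mass fraction = 808.27/998 = 0.810.

0.810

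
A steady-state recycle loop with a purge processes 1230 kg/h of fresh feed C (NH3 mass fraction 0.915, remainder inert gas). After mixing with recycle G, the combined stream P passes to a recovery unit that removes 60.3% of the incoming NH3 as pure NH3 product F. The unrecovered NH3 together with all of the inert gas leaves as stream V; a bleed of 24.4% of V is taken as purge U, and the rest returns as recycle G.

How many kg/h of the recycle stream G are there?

inert gas enters only via C and leaves only via the purge: 1230×0.085 = 0.244×(inert gas in V), and the recovery unit passes all inert gas, so inert gas in P = inert gas in V = 428.48 kg/h.
NH3 in P: m_A = 1230×0.915 + (1−0.244)·(1−0.603)·m_A, so m_A = 1125.5/0.6999 = 1608.1 kg/h.
V = (1−0.603)×1608.1 + 428.48 = 1066.9 kg/h.
Recycle G = (1−0.244)×1066.9 = 806.57 kg/h.

806.6 kg/h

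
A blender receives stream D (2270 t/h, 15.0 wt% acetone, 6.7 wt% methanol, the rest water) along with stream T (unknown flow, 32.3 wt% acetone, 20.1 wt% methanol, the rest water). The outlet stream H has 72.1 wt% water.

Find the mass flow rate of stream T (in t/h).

Let T be the unknown flow. Total out = 2270 + T.
water balance: 1777.4 + 0.476·T = 0.721·(2270 + T)
(0.476 − 0.721)·T = 0.721×2270 − 1777.4 = -140.74
T = -140.74 / -0.245 = 574.45 t/h

574.4 t/h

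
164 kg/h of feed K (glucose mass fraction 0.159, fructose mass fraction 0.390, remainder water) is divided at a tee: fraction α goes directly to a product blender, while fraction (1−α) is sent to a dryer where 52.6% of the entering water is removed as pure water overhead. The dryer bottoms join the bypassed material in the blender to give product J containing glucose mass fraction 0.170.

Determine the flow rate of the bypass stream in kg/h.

All 164×0.159 = 26.076 kg/h of glucose reaches J, so J = 26.076/0.170 = 153.39 kg/h and vapour = 10.612 kg/h.
The evaporator receives (1−α)·164 of feed at 0.451 water and removes 0.526 of that water:
0.526×0.451×(1−α)×164 = 10.612
(1−α) = 10.612/38.905 = 0.2728;  α = 0.7272.
Bypass flow = 0.7272×164 = 119.27 kg/h.

119.3 kg/h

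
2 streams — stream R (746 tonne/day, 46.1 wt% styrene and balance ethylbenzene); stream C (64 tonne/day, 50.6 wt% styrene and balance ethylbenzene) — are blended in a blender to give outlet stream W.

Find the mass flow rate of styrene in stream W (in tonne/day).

376.3 tonne/day

styrene out = styrene in = 746×0.461 + 64×0.506 = 376.29 tonne/day.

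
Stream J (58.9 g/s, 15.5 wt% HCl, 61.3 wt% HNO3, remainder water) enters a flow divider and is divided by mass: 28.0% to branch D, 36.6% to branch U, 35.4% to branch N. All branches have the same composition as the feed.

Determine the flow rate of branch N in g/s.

20.85 g/s

Branch N flow = 0.354×58.9 = 20.851 g/s.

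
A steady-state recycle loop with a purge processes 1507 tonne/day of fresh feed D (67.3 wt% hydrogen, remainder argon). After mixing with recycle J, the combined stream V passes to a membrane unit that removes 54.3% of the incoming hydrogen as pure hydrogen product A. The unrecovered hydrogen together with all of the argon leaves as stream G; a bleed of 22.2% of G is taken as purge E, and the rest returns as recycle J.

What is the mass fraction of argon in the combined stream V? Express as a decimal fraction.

argon enters only via D and leaves only via the purge: 1507×0.327 = 0.222×(argon in G), and the membrane unit passes all argon, so argon in V = argon in G = 2219.8 tonne/day.
hydrogen in V: m_A = 1507×0.673 + (1−0.222)·(1−0.543)·m_A, so m_A = 1014.2/0.6445 = 1573.8 tonne/day.
V = 1573.8 + 2219.8 = 3793.5 tonne/day.
argon fraction in V = 2219.8/3793.5 = 0.585.

0.585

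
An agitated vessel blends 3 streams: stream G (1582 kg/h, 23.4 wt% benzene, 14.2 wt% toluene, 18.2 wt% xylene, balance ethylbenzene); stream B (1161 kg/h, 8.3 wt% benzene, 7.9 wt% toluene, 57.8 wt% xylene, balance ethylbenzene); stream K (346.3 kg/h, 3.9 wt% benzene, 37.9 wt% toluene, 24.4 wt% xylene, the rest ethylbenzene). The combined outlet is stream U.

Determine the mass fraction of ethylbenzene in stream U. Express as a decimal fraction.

Total flow out = 1582 + 1161 + 346.3 = 3089.3 kg/h.
ethylbenzene in = 1582×0.442 + 1161×0.260 + 346.3×0.338 = 1118.2 kg/h.
ethylbenzene mass fraction in U = 1118.2/3089.3 = 0.3619.

0.3619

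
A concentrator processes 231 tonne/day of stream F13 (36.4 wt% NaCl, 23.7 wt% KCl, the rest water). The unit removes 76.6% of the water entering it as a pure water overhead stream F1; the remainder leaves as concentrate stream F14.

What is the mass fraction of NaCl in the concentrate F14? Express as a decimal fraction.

NaCl is not removed: 231×0.364 = 84.084 tonne/day of NaCl enters F14.
water entering = 231×0.399 = 92.169 tonne/day; overhead removed = 0.766×92.169 = 70.601 tonne/day.
Concentrate = 231 − 70.601 = 160.4 tonne/day.
Mass fraction = 84.084/160.4 = 0.5242.

0.5242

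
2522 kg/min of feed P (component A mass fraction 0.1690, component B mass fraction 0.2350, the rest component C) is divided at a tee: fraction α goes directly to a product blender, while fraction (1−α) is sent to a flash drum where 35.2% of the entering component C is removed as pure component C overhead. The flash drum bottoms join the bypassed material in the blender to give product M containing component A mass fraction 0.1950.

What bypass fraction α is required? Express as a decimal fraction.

0.364

All 2522×0.169 = 426.22 kg/min of component A reaches M, so M = 426.22/0.195 = 2185.7 kg/min and vapour = 336.27 kg/min.
The evaporator receives (1−α)·2522 of feed at 0.596 component C and removes 0.352 of that component C:
0.352×0.596×(1−α)×2522 = 336.27
(1−α) = 336.27/529.1 = 0.6356;  α = 0.3644.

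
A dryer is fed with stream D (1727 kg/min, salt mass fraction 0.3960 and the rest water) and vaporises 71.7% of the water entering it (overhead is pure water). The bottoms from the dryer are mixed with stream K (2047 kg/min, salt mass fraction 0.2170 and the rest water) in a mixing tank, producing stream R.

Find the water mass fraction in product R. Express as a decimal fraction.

Vapour removed = 0.717×0.604×1727 = 747.91 kg/min; concentrate = 979.09 kg/min.
water reaching the mixer = 295.2 (from concentrate) + 2047×0.783 = 1898 kg/min.
Product flow = 979.09 + 2047 = 3026.1 kg/min; water fraction = 0.6272.

0.6272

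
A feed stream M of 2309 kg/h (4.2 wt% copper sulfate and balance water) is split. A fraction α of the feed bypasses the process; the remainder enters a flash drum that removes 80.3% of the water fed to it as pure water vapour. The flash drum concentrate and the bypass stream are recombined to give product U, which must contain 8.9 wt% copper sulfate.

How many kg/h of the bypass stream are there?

All 2309×0.042 = 96.978 kg/h of copper sulfate reaches U, so U = 96.978/0.089 = 1089.6 kg/h and vapour = 1219.4 kg/h.
The evaporator receives (1−α)·2309 of feed at 0.958 water and removes 0.803 of that water:
0.803×0.958×(1−α)×2309 = 1219.4
(1−α) = 1219.4/1776.3 = 0.6865;  α = 0.3135.
Bypass flow = 0.3135×2309 = 723.92 kg/h.

723.9 kg/h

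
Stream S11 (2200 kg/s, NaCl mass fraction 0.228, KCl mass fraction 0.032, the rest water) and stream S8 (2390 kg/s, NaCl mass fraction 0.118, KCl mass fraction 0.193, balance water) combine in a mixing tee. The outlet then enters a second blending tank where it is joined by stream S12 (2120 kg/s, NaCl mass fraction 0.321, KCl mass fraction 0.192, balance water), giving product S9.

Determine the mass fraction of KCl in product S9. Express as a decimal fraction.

0.140

Overall, product flow = 6710 kg/s.
KCl in = 2200×0.032 + 2390×0.193 + 2120×0.192 = 938.71 kg/s.
KCl fraction in S9 = 0.140.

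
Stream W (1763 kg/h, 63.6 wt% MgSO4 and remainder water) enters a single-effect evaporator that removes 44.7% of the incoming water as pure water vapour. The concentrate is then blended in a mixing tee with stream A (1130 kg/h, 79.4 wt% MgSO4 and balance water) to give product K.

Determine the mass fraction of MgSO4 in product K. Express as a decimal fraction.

0.775

Vapour removed = 0.447×0.364×1763 = 286.85 kg/h; concentrate = 1476.1 kg/h.
MgSO4 reaching the mixer = 1121.3 (from concentrate) + 1130×0.794 = 2018.5 kg/h.
Product flow = 1476.1 + 1130 = 2606.1 kg/h; MgSO4 fraction = 0.775.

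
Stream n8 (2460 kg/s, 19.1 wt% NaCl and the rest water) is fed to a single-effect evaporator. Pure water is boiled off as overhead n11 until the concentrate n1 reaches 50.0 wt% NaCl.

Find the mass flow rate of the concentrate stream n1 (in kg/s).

939.7 kg/s

NaCl is conserved: 2460×0.191 = 469.86 kg/s all reports to the concentrate.
Concentrate = 469.86/(target fraction) = 939.72 kg/s.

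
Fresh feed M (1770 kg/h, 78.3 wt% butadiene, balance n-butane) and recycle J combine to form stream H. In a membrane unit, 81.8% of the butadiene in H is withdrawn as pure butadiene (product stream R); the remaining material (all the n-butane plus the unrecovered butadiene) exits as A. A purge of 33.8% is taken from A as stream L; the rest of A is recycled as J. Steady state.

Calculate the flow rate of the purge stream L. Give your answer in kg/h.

481 kg/h

n-butane enters only via M and leaves only via the purge: 1770×0.217 = 0.338×(n-butane in A), and the membrane unit passes all n-butane, so n-butane in H = n-butane in A = 1136.4 kg/h.
butadiene in H: m_A = 1770×0.783 + (1−0.338)·(1−0.818)·m_A, so m_A = 1385.9/0.8795 = 1575.8 kg/h.
A = (1−0.818)×1575.8 + 1136.4 = 1423.2 kg/h.
Purge L = 0.338×1423.2 = 481.02 kg/h.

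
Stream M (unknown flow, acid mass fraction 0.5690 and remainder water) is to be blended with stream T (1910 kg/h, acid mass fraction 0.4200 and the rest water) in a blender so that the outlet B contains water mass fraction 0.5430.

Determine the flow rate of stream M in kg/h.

Let M be the unknown flow. Total out = 1910 + M.
water balance: 1107.8 + 0.431·M = 0.543·(1910 + M)
(0.431 − 0.543)·M = 0.543×1910 − 1107.8 = -70.67
M = -70.67 / -0.112 = 630.98 kg/h

631 kg/h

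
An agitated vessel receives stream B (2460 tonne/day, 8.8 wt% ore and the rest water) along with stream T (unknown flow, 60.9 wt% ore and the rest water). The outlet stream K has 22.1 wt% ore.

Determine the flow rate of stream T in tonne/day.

Let T be the unknown flow. Total out = 2460 + T.
ore balance: 216.48 + 0.609·T = 0.221·(2460 + T)
(0.609 − 0.221)·T = 0.221×2460 − 216.48 = 327.18
T = 327.18 / 0.388 = 843.25 tonne/day

843.2 tonne/day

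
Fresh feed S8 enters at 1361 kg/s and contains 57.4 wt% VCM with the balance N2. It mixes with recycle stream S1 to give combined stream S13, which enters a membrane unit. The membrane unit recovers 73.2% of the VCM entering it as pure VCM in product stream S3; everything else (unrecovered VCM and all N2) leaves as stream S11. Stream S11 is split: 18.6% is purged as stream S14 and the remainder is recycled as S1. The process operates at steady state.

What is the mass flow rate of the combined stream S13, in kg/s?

4116 kg/s

N2 enters only via S8 and leaves only via the purge: 1361×0.426 = 0.186×(N2 in S11), and the membrane unit passes all N2, so N2 in S13 = N2 in S11 = 3117.1 kg/s.
VCM in S13: m_A = 1361×0.574 + (1−0.186)·(1−0.732)·m_A, so m_A = 781.21/0.7818 = 999.19 kg/s.
S13 = 999.19 + 3117.1 = 4116.3 kg/s.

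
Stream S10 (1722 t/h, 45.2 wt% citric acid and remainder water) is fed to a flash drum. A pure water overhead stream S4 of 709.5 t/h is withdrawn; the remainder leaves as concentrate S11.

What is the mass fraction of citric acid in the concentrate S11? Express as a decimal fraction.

citric acid is not removed: 1722×0.452 = 778.34 t/h of citric acid enters S11.
Concentrate = 1722 − 709.5 = 1012.5 t/h.
Mass fraction = 778.34/1012.5 = 0.769.

0.769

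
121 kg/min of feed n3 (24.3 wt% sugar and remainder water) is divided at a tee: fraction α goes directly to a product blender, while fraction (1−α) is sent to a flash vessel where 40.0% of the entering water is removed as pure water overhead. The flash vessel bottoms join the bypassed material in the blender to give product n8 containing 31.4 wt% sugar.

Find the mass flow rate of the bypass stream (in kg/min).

All 121×0.243 = 29.403 kg/min of sugar reaches n8, so n8 = 29.403/0.314 = 93.64 kg/min and vapour = 27.36 kg/min.
The evaporator receives (1−α)·121 of feed at 0.757 water and removes 0.400 of that water:
0.400×0.757×(1−α)×121 = 27.36
(1−α) = 27.36/36.639 = 0.7467;  α = 0.2533.
Bypass flow = 0.2533×121 = 30.644 kg/min.

30.64 kg/min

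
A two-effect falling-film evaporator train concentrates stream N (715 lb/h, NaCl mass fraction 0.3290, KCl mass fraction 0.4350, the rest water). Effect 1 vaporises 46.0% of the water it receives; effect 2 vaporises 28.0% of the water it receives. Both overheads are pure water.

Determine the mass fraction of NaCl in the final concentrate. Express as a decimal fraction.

0.3845

water in feed = 715×0.236 = 168.74 lb/h.
After stage 1: water left = (1−0.460)×168.74 = 91.12; stream total = 637.38 lb/h.
After stage 2: water left = (1−0.280)×91.12 = 65.606; final concentrate = 611.87 lb/h.
NaCl fraction = 235.24/611.87 = 0.3845.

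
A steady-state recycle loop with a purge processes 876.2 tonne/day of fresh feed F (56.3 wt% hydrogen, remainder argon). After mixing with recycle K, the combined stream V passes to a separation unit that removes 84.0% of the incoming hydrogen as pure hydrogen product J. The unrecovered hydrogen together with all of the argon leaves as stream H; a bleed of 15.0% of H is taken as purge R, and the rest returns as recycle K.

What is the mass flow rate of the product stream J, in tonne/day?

hydrogen in V: m_A = 876.2×0.563 + (1−0.150)·(1−0.840)·m_A, so m_A = 493.3/0.8640 = 570.95 tonne/day.
Product J = 0.840×570.95 = 479.6 tonne/day.

479.6 tonne/day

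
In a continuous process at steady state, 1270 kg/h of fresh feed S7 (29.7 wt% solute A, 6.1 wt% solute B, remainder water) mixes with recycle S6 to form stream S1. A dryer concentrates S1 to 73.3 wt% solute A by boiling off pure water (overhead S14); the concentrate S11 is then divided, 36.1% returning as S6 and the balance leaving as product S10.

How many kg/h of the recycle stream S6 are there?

Overall solute A balance (none leaves overhead): solute A in fresh feed = solute A in product, i.e. 1270×0.297 = (1−0.361)·S11·0.733.
S11 = 377.19/(0.733×0.639) = 805.3 kg/h.
Recycle S6 = 0.361×805.3 = 290.71 kg/h.

290.7 kg/h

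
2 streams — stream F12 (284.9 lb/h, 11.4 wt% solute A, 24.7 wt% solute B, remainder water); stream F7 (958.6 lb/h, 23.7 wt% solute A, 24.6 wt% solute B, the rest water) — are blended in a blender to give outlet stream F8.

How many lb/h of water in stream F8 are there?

677.6 lb/h

water out = water in = 284.9×0.639 + 958.6×0.517 = 677.65 lb/h.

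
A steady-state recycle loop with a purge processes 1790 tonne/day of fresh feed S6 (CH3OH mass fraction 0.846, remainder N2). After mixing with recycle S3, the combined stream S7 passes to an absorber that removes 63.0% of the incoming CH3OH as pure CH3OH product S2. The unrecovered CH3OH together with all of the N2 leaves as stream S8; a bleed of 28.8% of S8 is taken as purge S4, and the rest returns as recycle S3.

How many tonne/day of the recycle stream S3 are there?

N2 enters only via S6 and leaves only via the purge: 1790×0.154 = 0.288×(N2 in S8), and the absorber passes all N2, so N2 in S7 = N2 in S8 = 957.15 tonne/day.
CH3OH in S7: m_A = 1790×0.846 + (1−0.288)·(1−0.630)·m_A, so m_A = 1514.3/0.7366 = 2056 tonne/day.
S8 = (1−0.630)×2056 + 957.15 = 1717.9 tonne/day.
Recycle S3 = (1−0.288)×1717.9 = 1223.1 tonne/day.

1223 tonne/day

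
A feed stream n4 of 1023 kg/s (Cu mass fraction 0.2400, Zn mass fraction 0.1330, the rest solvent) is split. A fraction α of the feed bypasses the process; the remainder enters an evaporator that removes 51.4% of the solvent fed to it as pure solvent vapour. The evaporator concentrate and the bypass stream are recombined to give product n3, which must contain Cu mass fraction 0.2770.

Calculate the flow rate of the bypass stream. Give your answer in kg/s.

599 kg/s

All 1023×0.240 = 245.52 kg/s of Cu reaches n3, so n3 = 245.52/0.277 = 886.35 kg/s and vapour = 136.65 kg/s.
The evaporator receives (1−α)·1023 of feed at 0.627 solvent and removes 0.514 of that solvent:
0.514×0.627×(1−α)×1023 = 136.65
(1−α) = 136.65/329.69 = 0.4145;  α = 0.5855.
Bypass flow = 0.5855×1023 = 599 kg/s.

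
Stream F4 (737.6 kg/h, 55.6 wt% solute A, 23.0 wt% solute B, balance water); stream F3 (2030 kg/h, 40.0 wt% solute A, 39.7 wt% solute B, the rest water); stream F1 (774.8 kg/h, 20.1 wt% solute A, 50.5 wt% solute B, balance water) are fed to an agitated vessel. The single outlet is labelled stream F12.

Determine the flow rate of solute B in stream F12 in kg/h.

solute B out = solute B in = 737.6×0.230 + 2030×0.397 + 774.8×0.505 = 1366.8 kg/h.

1367 kg/h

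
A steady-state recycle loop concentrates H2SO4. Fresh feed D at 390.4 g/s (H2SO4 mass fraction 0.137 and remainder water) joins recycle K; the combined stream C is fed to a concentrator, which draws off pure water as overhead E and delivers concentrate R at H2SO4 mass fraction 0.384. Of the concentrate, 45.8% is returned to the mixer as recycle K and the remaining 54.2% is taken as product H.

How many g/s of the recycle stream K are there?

Overall H2SO4 balance (none leaves overhead): H2SO4 in fresh feed = H2SO4 in product, i.e. 390.4×0.137 = (1−0.458)·R·0.384.
R = 53.485/(0.384×0.542) = 256.98 g/s.
Recycle K = 0.458×256.98 = 117.7 g/s.

117.7 g/s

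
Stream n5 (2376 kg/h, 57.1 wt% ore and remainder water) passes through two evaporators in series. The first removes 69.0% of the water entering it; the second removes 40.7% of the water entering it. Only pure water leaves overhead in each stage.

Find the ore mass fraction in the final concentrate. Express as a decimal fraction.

water in feed = 2376×0.429 = 1019.3 kg/h.
After stage 1: water left = (1−0.690)×1019.3 = 315.98; stream total = 1672.7 kg/h.
After stage 2: water left = (1−0.407)×315.98 = 187.38; final concentrate = 1544.1 kg/h.
ore fraction = 1356.7/1544.1 = 0.8786.

0.8786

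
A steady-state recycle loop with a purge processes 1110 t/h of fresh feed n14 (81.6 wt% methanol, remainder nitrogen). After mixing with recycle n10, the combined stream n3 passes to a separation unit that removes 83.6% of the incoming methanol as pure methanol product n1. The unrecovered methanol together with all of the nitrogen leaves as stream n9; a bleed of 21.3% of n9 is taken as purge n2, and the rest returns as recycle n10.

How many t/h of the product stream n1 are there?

869.4 t/h

methanol in n3: m_A = 1110×0.816 + (1−0.213)·(1−0.836)·m_A, so m_A = 905.76/0.8709 = 1040 t/h.
Product n1 = 0.836×1040 = 869.43 t/h.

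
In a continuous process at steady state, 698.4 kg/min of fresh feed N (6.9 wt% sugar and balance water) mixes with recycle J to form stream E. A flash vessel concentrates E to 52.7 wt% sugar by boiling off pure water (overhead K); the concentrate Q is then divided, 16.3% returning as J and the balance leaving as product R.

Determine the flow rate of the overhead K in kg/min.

Overall sugar balance (none leaves overhead): sugar in fresh feed = sugar in product, i.e. 698.4×0.069 = (1−0.163)·Q·0.527.
Q = 48.19/(0.527×0.837) = 109.25 kg/min.
Recycle J = 0.163×109.25 = 17.808 kg/min.
Combined feed E = 698.4 + 17.808 = 716.21 kg/min.
Overhead K = E − Q = 716.21 − 109.25 = 606.96 kg/min.

607 kg/min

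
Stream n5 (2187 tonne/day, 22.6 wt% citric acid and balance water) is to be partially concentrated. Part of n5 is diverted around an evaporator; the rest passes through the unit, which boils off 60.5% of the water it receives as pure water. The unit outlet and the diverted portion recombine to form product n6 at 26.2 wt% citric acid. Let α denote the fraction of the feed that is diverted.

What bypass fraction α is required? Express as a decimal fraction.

All 2187×0.226 = 494.26 tonne/day of citric acid reaches n6, so n6 = 494.26/0.262 = 1886.5 tonne/day and vapour = 300.5 tonne/day.
The evaporator receives (1−α)·2187 of feed at 0.774 water and removes 0.605 of that water:
0.605×0.774×(1−α)×2187 = 300.5
(1−α) = 300.5/1024.1 = 0.2934;  α = 0.7066.

0.707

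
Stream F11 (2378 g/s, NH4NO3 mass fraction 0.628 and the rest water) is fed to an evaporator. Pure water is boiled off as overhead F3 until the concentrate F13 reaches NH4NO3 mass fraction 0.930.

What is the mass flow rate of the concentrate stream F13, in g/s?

NH4NO3 is conserved: 2378×0.628 = 1493.4 g/s all reports to the concentrate.
Concentrate = 1493.4/(target fraction) = 1605.8 g/s.

1606 g/s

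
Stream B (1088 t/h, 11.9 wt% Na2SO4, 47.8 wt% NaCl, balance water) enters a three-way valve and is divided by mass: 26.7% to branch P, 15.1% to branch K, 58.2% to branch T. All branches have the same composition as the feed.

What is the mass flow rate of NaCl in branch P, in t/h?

138.9 t/h

Branch P total = 0.267×1088 = 290.5 t/h.
NaCl in P = 0.478×290.5 = 138.86 t/h.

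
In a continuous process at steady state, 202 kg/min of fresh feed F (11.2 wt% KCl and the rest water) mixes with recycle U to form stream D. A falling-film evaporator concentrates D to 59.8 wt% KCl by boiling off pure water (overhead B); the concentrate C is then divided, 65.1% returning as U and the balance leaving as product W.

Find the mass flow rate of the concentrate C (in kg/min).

108.4 kg/min

Overall KCl balance (none leaves overhead): KCl in fresh feed = KCl in product, i.e. 202×0.112 = (1−0.651)·C·0.598.
C = 22.624/(0.598×0.349) = 108.4 kg/min.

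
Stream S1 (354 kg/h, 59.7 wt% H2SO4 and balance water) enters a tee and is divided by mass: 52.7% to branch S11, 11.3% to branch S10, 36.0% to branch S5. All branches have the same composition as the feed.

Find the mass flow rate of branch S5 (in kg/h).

Branch S5 flow = 0.360×354 = 127.44 kg/h.

127.4 kg/h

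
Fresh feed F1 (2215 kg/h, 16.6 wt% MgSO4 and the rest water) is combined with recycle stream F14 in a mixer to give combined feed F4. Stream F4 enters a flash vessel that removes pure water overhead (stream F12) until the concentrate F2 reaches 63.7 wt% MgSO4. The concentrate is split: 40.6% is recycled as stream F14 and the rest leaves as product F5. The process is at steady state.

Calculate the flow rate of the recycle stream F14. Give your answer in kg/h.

Overall MgSO4 balance (none leaves overhead): MgSO4 in fresh feed = MgSO4 in product, i.e. 2215×0.166 = (1−0.406)·F2·0.637.
F2 = 367.69/(0.637×0.594) = 971.75 kg/h.
Recycle F14 = 0.406×971.75 = 394.53 kg/h.

394.5 kg/h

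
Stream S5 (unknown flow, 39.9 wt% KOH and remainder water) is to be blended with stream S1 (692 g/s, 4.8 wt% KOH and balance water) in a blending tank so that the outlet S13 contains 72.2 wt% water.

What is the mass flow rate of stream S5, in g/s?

1315 g/s

Let S5 be the unknown flow. Total out = 692 + S5.
water balance: 658.78 + 0.601·S5 = 0.722·(692 + S5)
(0.601 − 0.722)·S5 = 0.722×692 − 658.78 = -159.16
S5 = -159.16 / -0.121 = 1315.4 g/s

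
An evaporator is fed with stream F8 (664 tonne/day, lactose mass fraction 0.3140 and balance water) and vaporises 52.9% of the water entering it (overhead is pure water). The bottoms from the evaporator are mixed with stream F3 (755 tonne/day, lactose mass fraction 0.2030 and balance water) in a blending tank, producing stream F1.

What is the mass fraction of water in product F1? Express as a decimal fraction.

0.6929

Vapour removed = 0.529×0.686×664 = 240.96 tonne/day; concentrate = 423.04 tonne/day.
water reaching the mixer = 214.54 (from concentrate) + 755×0.797 = 816.28 tonne/day.
Product flow = 423.04 + 755 = 1178 tonne/day; water fraction = 0.6929.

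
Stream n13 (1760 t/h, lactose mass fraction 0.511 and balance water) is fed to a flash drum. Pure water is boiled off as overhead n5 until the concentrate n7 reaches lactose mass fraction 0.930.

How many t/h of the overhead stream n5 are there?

792.9 t/h

lactose is conserved: 1760×0.511 = 899.36 t/h all reports to the concentrate.
Concentrate = 899.36/(target fraction) = 967.05 t/h.
Overhead = 1760 − 967.05 = 792.95 t/h.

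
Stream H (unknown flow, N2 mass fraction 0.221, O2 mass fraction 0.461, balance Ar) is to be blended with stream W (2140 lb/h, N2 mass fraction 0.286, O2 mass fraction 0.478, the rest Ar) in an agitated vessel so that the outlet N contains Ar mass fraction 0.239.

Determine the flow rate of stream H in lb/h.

Let H be the unknown flow. Total out = 2140 + H.
Ar balance: 505.04 + 0.318·H = 0.239·(2140 + H)
(0.318 − 0.239)·H = 0.239×2140 − 505.04 = 6.42
H = 6.42 / 0.079 = 81.266 lb/h

81.27 lb/h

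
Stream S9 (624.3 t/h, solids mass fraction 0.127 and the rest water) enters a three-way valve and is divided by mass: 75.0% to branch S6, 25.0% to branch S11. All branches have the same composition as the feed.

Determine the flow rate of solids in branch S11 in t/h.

Branch S11 total = 0.250×624.3 = 156.07 t/h.
solids in S11 = 0.127×156.07 = 19.822 t/h.

19.82 t/h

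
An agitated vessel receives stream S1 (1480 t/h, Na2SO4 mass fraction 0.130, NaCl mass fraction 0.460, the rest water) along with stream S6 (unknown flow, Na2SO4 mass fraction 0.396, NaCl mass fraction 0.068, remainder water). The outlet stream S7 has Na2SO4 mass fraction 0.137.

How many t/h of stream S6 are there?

Let S6 be the unknown flow. Total out = 1480 + S6.
Na2SO4 balance: 192.4 + 0.396·S6 = 0.137·(1480 + S6)
(0.396 − 0.137)·S6 = 0.137×1480 − 192.4 = 10.36
S6 = 10.36 / 0.259 = 40 t/h

40 t/h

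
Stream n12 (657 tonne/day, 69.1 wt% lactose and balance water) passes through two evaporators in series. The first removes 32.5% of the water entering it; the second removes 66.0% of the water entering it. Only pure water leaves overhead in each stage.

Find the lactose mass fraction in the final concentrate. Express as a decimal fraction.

water in feed = 657×0.309 = 203.01 tonne/day.
After stage 1: water left = (1−0.325)×203.01 = 137.03; stream total = 591.02 tonne/day.
After stage 2: water left = (1−0.660)×137.03 = 46.591; final concentrate = 500.58 tonne/day.
lactose fraction = 453.99/500.58 = 0.9069.

0.9069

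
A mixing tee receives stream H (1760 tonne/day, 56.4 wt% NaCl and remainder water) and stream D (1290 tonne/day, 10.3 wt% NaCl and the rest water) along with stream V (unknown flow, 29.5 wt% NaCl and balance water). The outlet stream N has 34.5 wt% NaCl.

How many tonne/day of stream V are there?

1465 tonne/day

Let V be the unknown flow. Total out = 3050 + V.
NaCl balance: 1125.5 + 0.295·V = 0.345·(3050 + V)
(0.295 − 0.345)·V = 0.345×3050 − 1125.5 = -73.26
V = -73.26 / -0.050 = 1465.2 tonne/day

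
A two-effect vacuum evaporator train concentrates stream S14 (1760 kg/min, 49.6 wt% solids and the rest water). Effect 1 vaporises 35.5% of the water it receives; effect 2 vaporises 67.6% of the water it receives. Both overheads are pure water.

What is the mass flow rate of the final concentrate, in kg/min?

water in feed = 1760×0.504 = 887.04 kg/min.
After stage 1: water left = (1−0.355)×887.04 = 572.14; stream total = 1445.1 kg/min.
After stage 2: water left = (1−0.676)×572.14 = 185.37; final concentrate = 1058.3 kg/min.

1058 kg/min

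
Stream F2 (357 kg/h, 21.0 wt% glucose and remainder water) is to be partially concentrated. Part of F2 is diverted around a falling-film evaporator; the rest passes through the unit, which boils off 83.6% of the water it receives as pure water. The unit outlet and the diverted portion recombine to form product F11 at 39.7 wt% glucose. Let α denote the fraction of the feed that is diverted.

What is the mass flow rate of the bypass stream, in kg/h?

All 357×0.210 = 74.97 kg/h of glucose reaches F11, so F11 = 74.97/0.397 = 188.84 kg/h and vapour = 168.16 kg/h.
The evaporator receives (1−α)·357 of feed at 0.790 water and removes 0.836 of that water:
0.836×0.790×(1−α)×357 = 168.16
(1−α) = 168.16/235.78 = 0.7132;  α = 0.2868.
Bypass flow = 0.2868×357 = 102.38 kg/h.

102.4 kg/h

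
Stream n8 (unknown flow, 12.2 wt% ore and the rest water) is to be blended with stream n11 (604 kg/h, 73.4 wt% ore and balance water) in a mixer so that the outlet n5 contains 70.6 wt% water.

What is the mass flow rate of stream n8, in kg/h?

1545 kg/h

Let n8 be the unknown flow. Total out = 604 + n8.
water balance: 160.66 + 0.878·n8 = 0.706·(604 + n8)
(0.878 − 0.706)·n8 = 0.706×604 − 160.66 = 265.76
n8 = 265.76 / 0.172 = 1545.1 kg/h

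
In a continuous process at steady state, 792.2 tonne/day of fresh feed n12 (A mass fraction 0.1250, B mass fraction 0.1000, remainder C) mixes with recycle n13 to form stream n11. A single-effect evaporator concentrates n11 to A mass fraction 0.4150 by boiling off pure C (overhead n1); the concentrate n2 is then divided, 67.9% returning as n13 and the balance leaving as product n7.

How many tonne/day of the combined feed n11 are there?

Overall A balance (none leaves overhead): A in fresh feed = A in product, i.e. 792.2×0.125 = (1−0.679)·n2·0.415.
n2 = 99.025/(0.415×0.321) = 743.35 tonne/day.
Recycle n13 = 0.679×743.35 = 504.73 tonne/day.
Combined feed n11 = 792.2 + 504.73 = 1296.9 tonne/day.

1297 tonne/day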